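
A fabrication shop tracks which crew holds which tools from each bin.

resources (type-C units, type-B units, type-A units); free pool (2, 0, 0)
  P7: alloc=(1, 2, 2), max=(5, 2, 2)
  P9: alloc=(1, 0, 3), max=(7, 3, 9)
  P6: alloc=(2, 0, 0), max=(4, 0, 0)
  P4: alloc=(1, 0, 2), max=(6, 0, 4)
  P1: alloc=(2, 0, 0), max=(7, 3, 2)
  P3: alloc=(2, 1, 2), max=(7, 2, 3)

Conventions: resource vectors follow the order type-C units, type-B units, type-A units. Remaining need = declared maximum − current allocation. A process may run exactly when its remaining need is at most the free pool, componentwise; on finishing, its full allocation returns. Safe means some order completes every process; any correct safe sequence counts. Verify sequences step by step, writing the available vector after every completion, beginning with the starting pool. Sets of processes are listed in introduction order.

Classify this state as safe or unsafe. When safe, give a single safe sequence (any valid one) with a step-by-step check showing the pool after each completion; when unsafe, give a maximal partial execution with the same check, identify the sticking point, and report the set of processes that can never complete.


SAFE, for example via the order P6, P7, P3, P4, P9, P1.
Key observation: the order's first zero-slack moment is P6 ((2, 0, 0) needed, (2, 0, 0) free — a requested resource with nothing to spare).
Step-by-step check:
  pool = (2, 0, 0)
  P6 needs (2, 0, 0) <= (2, 0, 0) -> finishes; pool += (2, 0, 0) = (4, 0, 0)
  P7 needs (4, 0, 0) <= (4, 0, 0) -> finishes; pool += (1, 2, 2) = (5, 2, 2)
  P3 needs (5, 1, 1) <= (5, 2, 2) -> finishes; pool += (2, 1, 2) = (7, 3, 4)
  P4 needs (5, 0, 2) <= (7, 3, 4) -> finishes; pool += (1, 0, 2) = (8, 3, 6)
  P9 needs (6, 3, 6) <= (8, 3, 6) -> finishes; pool += (1, 0, 3) = (9, 3, 9)
  P1 needs (5, 3, 2) <= (9, 3, 9) -> finishes; pool += (2, 0, 0) = (11, 3, 9)


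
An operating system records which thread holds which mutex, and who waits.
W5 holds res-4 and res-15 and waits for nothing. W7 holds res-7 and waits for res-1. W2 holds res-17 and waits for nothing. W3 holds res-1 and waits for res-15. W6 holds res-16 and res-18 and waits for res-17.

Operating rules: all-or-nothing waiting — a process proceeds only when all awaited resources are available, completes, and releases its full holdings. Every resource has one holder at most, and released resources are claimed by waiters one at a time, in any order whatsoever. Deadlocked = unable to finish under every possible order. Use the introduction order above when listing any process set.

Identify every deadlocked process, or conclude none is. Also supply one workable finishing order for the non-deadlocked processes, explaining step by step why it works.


No process is deadlocked.
Key observation: the waits form no ring: some process can always run, and its releases unblock the others one by one.
One completion order for the rest: W5, W3, W2, W7, W6.
Check, step by step:
  W5: no waits; runs immediately, freeing res-4 and res-15
  W3: everything it awaited (res-15) is free; runs, freeing res-1
  W2: no waits; runs immediately, freeing res-17
  W7: everything it awaited (res-1) is free; runs, freeing res-7
  W6: everything it awaited (res-17) is free; runs, freeing res-16 and res-18


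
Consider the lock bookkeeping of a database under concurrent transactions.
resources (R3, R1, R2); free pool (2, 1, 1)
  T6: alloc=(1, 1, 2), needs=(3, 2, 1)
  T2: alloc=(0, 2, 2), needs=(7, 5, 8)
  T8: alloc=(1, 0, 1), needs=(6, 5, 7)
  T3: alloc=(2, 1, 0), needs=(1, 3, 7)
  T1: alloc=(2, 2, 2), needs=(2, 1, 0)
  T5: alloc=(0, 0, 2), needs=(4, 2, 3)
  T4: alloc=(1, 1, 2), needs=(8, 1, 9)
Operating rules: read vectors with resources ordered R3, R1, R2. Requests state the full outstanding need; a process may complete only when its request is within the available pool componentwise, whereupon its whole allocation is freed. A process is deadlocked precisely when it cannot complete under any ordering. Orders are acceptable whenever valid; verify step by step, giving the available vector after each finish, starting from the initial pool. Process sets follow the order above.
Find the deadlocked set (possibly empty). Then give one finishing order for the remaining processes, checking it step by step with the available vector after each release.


Nothing here is deadlocked.
Key observation: T1 fits the free pool immediately, and its release cascades until everyone finishes.
A valid finishing order for the others: T1, T5, T6, T3, T8, T2, T4. Step-by-step check:
  pool = (2, 1, 1)
  T1: need (2, 1, 0) fits (2, 1, 1); releases (2, 2, 2), pool now (4, 3, 3)
  T5: need (4, 2, 3) fits (4, 3, 3); releases (0, 0, 2), pool now (4, 3, 5)
  T6: need (3, 2, 1) fits (4, 3, 5); releases (1, 1, 2), pool now (5, 4, 7)
  T3: need (1, 3, 7) fits (5, 4, 7); releases (2, 1, 0), pool now (7, 5, 7)
  T8: need (6, 5, 7) fits (7, 5, 7); releases (1, 0, 1), pool now (8, 5, 8)
  T2: need (7, 5, 8) fits (8, 5, 8); releases (0, 2, 2), pool now (8, 7, 10)
  T4: need (8, 1, 9) fits (8, 7, 10); releases (1, 1, 2), pool now (9, 8, 12)


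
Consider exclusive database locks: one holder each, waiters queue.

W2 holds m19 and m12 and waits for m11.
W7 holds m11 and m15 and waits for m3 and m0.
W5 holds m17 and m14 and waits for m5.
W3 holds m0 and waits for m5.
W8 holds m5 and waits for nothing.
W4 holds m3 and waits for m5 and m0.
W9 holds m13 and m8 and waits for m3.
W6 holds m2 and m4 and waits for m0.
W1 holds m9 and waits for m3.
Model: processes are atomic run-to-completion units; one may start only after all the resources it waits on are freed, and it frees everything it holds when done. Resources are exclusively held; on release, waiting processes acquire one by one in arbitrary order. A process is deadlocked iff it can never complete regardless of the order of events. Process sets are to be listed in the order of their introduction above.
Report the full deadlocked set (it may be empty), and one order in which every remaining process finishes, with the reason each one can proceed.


The deadlocked set is empty.
Key observation: all waits point, directly or indirectly, at processes that can finish, so nothing is permanently blocked.
One completion order for the rest: W8, W3, W4, W6, W7, W5, W1, W2, W9.
Verifying each step:
  W8: no waits; runs immediately, freeing m5
  run W3 (all its waits — m5 — are resolved); releases m0
  run W4 (all its waits — m5 and m0 — are resolved); releases m3
  run W6 (all its waits — m0 — are resolved); releases m2 and m4
  run W7 (all its waits — m3 and m0 — are resolved); releases m11 and m15
  run W5 (all its waits — m5 — are resolved); releases m17 and m14
  run W1 (all its waits — m3 — are resolved); releases m9
  run W2 (all its waits — m11 — are resolved); releases m19 and m12
  run W9 (all its waits — m3 — are resolved); releases m13 and m8


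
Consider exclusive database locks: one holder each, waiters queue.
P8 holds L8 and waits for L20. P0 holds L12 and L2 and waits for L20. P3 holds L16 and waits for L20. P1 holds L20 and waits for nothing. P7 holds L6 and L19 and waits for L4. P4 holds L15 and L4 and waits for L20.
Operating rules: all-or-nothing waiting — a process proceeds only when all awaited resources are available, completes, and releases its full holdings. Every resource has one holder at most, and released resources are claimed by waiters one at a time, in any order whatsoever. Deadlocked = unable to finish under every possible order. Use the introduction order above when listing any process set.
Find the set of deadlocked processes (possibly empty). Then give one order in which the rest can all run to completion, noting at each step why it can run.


The deadlocked set is empty.
Key observation: the waits form no ring: some process can always run, and its releases unblock the others one by one.
One completion order for the rest: P1, P0, P4, P8, P3, P7.
Walking it through:
  P1 waits on nothing -> runs at once and releases L20
  P0: everything it awaited (L20) is free; runs, freeing L12 and L2
  P4: everything it awaited (L20) is free; runs, freeing L15 and L4
  P8: everything it awaited (L20) is free; runs, freeing L8
  P3: everything it awaited (L20) is free; runs, freeing L16
  P7: everything it awaited (L4) is free; runs, freeing L6 and L19


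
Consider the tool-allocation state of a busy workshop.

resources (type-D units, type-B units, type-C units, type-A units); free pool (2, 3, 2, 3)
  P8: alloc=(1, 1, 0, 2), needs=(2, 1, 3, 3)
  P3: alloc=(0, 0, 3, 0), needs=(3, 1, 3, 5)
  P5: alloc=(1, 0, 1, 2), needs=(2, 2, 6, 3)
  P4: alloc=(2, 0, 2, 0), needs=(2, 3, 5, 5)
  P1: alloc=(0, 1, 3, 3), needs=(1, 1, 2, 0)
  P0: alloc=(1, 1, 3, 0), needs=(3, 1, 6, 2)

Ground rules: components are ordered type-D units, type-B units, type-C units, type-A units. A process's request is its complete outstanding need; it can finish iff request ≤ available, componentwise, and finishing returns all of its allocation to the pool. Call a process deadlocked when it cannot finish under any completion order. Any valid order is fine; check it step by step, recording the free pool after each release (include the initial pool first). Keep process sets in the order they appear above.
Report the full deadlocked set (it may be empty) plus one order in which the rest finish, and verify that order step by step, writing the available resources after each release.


Nothing here is deadlocked.
Key observation: P1 can run right away; the returned allocation unlocks the remaining processes in turn.
The rest can finish in the order P1, P4, P0, P5, P8, P3. Check, step by step:
  pool = (2, 3, 2, 3)
  P1: need (1, 1, 2, 0) fits (2, 3, 2, 3); releases (0, 1, 3, 3), pool now (2, 4, 5, 6)
  P4: need (2, 3, 5, 5) fits (2, 4, 5, 6); releases (2, 0, 2, 0), pool now (4, 4, 7, 6)
  P0: need (3, 1, 6, 2) fits (4, 4, 7, 6); releases (1, 1, 3, 0), pool now (5, 5, 10, 6)
  P5: need (2, 2, 6, 3) fits (5, 5, 10, 6); releases (1, 0, 1, 2), pool now (6, 5, 11, 8)
  P8: need (2, 1, 3, 3) fits (6, 5, 11, 8); releases (1, 1, 0, 2), pool now (7, 6, 11, 10)
  P3: need (3, 1, 3, 5) fits (7, 6, 11, 10); releases (0, 0, 3, 0), pool now (7, 6, 14, 10)


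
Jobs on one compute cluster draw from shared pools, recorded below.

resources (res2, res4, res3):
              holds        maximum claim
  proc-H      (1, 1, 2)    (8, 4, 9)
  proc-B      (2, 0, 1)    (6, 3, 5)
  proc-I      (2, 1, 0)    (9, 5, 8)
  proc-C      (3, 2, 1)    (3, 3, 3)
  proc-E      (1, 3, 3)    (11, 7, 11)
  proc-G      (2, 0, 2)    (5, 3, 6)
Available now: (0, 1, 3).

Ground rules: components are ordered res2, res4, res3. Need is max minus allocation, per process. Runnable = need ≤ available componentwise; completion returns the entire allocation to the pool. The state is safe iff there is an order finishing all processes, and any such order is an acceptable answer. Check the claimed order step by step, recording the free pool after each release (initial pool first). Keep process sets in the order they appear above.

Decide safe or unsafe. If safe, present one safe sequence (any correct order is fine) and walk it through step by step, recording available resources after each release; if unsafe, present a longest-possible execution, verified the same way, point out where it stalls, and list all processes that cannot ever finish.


SAFE. One safe sequence: proc-C, proc-G, proc-B, proc-H, proc-I, proc-E.
Key observation: the order's first zero-slack moment is proc-C ((0, 1, 2) needed, (0, 1, 3) free — a requested resource with nothing to spare).
Verifying each step:
  pool = (0, 1, 3)
  run proc-C (needs (0, 1, 2), free (0, 1, 3)); after release of (3, 2, 1) the pool is (3, 3, 4)
  run proc-G (needs (3, 3, 4), free (3, 3, 4)); after release of (2, 0, 2) the pool is (5, 3, 6)
  run proc-B (needs (4, 3, 4), free (5, 3, 6)); after release of (2, 0, 1) the pool is (7, 3, 7)
  run proc-H (needs (7, 3, 7), free (7, 3, 7)); after release of (1, 1, 2) the pool is (8, 4, 9)
  run proc-I (needs (7, 4, 8), free (8, 4, 9)); after release of (2, 1, 0) the pool is (10, 5, 9)
  run proc-E (needs (10, 4, 8), free (10, 5, 9)); after release of (1, 3, 3) the pool is (11, 8, 12)


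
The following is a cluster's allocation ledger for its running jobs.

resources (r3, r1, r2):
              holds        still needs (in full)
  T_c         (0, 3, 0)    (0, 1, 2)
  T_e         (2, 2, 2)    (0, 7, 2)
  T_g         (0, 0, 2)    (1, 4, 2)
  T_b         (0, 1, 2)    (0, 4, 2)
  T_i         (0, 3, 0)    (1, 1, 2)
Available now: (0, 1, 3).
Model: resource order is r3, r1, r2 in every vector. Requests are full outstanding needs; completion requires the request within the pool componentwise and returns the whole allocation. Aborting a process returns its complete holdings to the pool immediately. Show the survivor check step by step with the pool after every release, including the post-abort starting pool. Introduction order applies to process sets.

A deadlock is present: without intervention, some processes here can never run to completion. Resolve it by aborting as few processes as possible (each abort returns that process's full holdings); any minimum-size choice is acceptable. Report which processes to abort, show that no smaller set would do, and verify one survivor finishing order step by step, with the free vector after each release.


Minimum abort set: T_i.
Key observation: no ordering could ever have run T_e before the abort of T_i; with (0, 3, 0) back in the pool it fits at step 2.
No smaller set exists: with zero aborts the deadlock remains.
Survivors finish in the order: T_c, T_e, T_b, T_g. Step-by-step check (pool after the aborts first):
  pool = (0, 4, 3)
  T_c needs (0, 1, 2) <= (0, 4, 3) -> finishes; pool += (0, 3, 0) = (0, 7, 3)
  T_e needs (0, 7, 2) <= (0, 7, 3) -> finishes; pool += (2, 2, 2) = (2, 9, 5)
  T_b needs (0, 4, 2) <= (2, 9, 5) -> finishes; pool += (0, 1, 2) = (2, 10, 7)
  T_g needs (1, 4, 2) <= (2, 10, 7) -> finishes; pool += (0, 0, 2) = (2, 10, 9)


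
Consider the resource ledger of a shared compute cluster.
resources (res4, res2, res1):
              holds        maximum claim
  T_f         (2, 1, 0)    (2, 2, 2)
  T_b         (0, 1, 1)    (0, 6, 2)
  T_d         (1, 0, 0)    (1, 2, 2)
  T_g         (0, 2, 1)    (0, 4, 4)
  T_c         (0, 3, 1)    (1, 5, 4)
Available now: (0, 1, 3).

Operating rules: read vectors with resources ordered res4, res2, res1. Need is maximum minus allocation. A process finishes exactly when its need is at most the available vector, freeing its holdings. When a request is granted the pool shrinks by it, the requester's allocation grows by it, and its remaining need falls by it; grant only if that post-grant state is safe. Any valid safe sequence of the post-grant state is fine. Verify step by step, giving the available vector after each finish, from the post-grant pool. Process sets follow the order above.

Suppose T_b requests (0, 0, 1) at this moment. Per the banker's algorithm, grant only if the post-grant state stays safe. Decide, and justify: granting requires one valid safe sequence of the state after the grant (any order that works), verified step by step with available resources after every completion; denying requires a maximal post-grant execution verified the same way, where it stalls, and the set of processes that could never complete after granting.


DENY: after the grant no complete ordering would exist.
Key observation: after T_f, T_d the pool peaks at (3, 2, 2), and each blocked process is short somewhere: T_b on res2; T_g on res1; T_c on res1.
On the post-grant state, T_f, T_d is a maximal run — nothing extends it. Verifying each step:
  pool = (0, 1, 2)
  run T_f (needs (0, 1, 2), free (0, 1, 2)); after release of (2, 1, 0) the pool is (2, 2, 2)
  run T_d (needs (0, 2, 2), free (2, 2, 2)); after release of (1, 0, 0) the pool is (3, 2, 2)
  T_b still needs (0, 5, 0) but only (3, 2, 2) is free — short on res2
  T_g still needs (0, 2, 3) but only (3, 2, 2) is free — short on res1
  T_c still needs (1, 2, 3) but only (3, 2, 2) is free — short on res1
Had the request been granted, T_b, T_g and T_c could never finish.


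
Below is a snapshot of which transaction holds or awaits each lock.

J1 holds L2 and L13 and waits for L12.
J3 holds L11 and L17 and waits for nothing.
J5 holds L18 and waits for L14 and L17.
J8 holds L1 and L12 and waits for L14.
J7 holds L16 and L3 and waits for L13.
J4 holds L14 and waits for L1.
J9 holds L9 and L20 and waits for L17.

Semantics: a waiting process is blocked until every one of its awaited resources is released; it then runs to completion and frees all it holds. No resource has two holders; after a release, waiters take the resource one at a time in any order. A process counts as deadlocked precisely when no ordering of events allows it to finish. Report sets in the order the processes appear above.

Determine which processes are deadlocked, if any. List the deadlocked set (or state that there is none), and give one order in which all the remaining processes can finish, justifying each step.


Deadlocked: J1, J5, J8, J7 and J4.
Key observation: the cycle J8 -> J4 -> J8 can never break — each member waits on the next; J1, J5 and J7 wait into the deadlock from upstream.
One completion order for the rest: J3, J9.
Step-by-step check:
  J3 waits on nothing -> runs at once and releases L11 and L17
  J9: everything it awaited (L17) is free; runs, freeing L9 and L20


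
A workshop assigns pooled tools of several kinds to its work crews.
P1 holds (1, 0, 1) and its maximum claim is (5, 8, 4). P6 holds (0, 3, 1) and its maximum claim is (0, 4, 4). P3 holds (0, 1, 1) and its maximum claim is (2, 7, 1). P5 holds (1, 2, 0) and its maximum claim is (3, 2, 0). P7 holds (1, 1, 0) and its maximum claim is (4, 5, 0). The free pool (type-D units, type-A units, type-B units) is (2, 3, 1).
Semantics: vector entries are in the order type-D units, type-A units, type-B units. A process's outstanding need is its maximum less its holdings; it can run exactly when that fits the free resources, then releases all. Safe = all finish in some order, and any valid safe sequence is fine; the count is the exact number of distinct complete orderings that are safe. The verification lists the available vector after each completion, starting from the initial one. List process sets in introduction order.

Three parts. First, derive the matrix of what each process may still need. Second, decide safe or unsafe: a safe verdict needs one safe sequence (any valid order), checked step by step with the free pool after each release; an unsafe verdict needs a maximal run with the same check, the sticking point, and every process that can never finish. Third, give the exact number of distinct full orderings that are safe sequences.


(1) Remaining need (order type-D units, type-A units, type-B units):
  P1: (4, 8, 3)
  P6: (0, 1, 3)
  P3: (2, 6, 0)
  P5: (2, 0, 0)
  P7: (3, 4, 0)
(2) UNSAFE.
Key observation: no order helps: past P5, P7, P3, the free pool tops out at (4, 7, 2), below what each blocked process needs in type-B units.
Going as far as possible: P5, P7, P3; after that, nothing fits. Check, step by step:
  pool = (2, 3, 1)
  P5 needs (2, 0, 0) <= (2, 3, 1) -> finishes; pool += (1, 2, 0) = (3, 5, 1)
  P7 needs (3, 4, 0) <= (3, 5, 1) -> finishes; pool += (1, 1, 0) = (4, 6, 1)
  P3 needs (2, 6, 0) <= (4, 6, 1) -> finishes; pool += (0, 1, 1) = (4, 7, 2)
  P1 still needs (4, 8, 3) but only (4, 7, 2) is free — short on type-A units and type-B units
  P6 still needs (0, 1, 3) but only (4, 7, 2) is free — short on type-B units
Permanently blocked: P1 and P6.
(3) Precisely 0 of the possible complete orderings are safe sequences.


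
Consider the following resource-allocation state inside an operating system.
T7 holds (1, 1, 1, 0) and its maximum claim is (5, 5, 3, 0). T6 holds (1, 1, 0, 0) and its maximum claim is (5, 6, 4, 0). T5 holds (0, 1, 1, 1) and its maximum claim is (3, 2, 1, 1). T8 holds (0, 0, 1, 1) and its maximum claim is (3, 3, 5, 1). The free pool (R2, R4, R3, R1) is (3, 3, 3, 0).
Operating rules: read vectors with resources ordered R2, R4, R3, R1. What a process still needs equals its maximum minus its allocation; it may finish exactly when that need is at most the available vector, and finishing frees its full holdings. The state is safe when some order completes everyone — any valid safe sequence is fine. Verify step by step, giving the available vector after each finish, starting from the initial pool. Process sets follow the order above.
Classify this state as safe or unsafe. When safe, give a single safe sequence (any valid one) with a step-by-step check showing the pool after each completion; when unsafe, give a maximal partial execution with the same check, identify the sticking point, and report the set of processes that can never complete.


The state is UNSAFE.
Key observation: after T5, T8 complete, (3, 4, 5, 2) is the best the pool ever gets, yet each leftover process wants more R2.
A maximal execution: T5, T8 — then nothing else fits. Check, step by step:
  pool = (3, 3, 3, 0)
  run T5 (needs (3, 1, 0, 0), free (3, 3, 3, 0)); after release of (0, 1, 1, 1) the pool is (3, 4, 4, 1)
  run T8 (needs (3, 3, 4, 0), free (3, 4, 4, 1)); after release of (0, 0, 1, 1) the pool is (3, 4, 5, 2)
  blocked: T7 wants (4, 4, 2, 0), pool (3, 4, 5, 2) — not enough R2
  blocked: T6 wants (4, 5, 4, 0), pool (3, 4, 5, 2) — not enough R2 and R4
Never able to finish: T7 and T6.


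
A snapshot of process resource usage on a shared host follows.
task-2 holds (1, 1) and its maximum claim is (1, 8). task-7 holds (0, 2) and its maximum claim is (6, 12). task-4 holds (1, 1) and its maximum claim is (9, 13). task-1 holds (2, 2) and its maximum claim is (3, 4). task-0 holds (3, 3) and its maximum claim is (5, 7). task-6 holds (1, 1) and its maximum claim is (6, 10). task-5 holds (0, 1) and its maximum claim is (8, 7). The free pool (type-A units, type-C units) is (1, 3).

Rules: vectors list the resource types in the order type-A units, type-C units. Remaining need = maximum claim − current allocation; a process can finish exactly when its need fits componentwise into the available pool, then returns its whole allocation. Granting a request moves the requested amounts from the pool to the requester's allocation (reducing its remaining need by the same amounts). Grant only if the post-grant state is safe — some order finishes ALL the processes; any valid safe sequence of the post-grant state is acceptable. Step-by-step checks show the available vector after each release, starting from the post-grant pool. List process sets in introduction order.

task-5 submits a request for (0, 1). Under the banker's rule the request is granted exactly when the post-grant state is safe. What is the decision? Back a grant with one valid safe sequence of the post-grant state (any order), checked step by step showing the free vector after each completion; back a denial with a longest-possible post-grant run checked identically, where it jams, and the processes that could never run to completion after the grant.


DENY — the pretend-granted state is unsafe.
Key observation: after task-1, task-0, task-2 the pool peaks at (7, 8), and each blocked process is short somewhere: task-7 on type-C units; task-4 on type-A units, type-C units; task-6 on type-C units; task-5 on type-A units.
Pretend the grant happened; the run task-1, task-0, task-2 goes as far as possible. Verifying each step:
  pool = (1, 2)
  task-1: need (1, 2) fits (1, 2); releases (2, 2), pool now (3, 4)
  task-0: need (2, 4) fits (3, 4); releases (3, 3), pool now (6, 7)
  task-2: need (0, 7) fits (6, 7); releases (1, 1), pool now (7, 8)
  task-7 still needs (6, 10) but only (7, 8) is free — short on type-C units
  task-4 still needs (8, 12) but only (7, 8) is free — short on type-A units and type-C units
  task-6 still needs (5, 9) but only (7, 8) is free — short on type-C units
  task-5 still needs (8, 5) but only (7, 8) is free — short on type-A units
Had the request been granted, task-7, task-4, task-6 and task-5 could never finish.


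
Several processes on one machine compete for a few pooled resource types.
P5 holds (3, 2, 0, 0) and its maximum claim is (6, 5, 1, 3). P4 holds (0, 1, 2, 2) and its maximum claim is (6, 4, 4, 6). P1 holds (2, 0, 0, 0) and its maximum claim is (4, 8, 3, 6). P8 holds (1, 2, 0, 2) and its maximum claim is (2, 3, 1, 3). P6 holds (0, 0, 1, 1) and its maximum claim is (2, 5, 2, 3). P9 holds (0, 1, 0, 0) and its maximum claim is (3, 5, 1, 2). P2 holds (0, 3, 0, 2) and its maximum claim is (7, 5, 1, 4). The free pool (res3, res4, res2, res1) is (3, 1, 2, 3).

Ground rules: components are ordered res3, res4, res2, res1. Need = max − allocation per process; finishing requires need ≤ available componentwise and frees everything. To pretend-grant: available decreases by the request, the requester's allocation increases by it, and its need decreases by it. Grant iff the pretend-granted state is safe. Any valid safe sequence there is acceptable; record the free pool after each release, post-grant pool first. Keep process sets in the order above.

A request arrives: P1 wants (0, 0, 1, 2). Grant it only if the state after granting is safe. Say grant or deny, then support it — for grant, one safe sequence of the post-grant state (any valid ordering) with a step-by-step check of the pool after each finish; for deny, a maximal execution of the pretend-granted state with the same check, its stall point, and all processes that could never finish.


GRANT: granting preserves safety; a valid post-grant sequence is P8, P5, P9, P6, P4, P2, P1.
Key observation: the grant leaves (3, 1, 1, 1) free — enough for P8, whose release restarts the cascade.
Check on the post-grant state, step by step:
  pool = (3, 1, 1, 1)
  P8 needs (1, 1, 1, 1) <= (3, 1, 1, 1) -> finishes; pool += (1, 2, 0, 2) = (4, 3, 1, 3)
  P5 needs (3, 3, 1, 3) <= (4, 3, 1, 3) -> finishes; pool += (3, 2, 0, 0) = (7, 5, 1, 3)
  P9 needs (3, 4, 1, 2) <= (7, 5, 1, 3) -> finishes; pool += (0, 1, 0, 0) = (7, 6, 1, 3)
  P6 needs (2, 5, 1, 2) <= (7, 6, 1, 3) -> finishes; pool += (0, 0, 1, 1) = (7, 6, 2, 4)
  P4 needs (6, 3, 2, 4) <= (7, 6, 2, 4) -> finishes; pool += (0, 1, 2, 2) = (7, 7, 4, 6)
  P2 needs (7, 2, 1, 2) <= (7, 7, 4, 6) -> finishes; pool += (0, 3, 0, 2) = (7, 10, 4, 8)
  P1 needs (2, 8, 2, 4) <= (7, 10, 4, 8) -> finishes; pool += (2, 0, 1, 2) = (9, 10, 5, 10)


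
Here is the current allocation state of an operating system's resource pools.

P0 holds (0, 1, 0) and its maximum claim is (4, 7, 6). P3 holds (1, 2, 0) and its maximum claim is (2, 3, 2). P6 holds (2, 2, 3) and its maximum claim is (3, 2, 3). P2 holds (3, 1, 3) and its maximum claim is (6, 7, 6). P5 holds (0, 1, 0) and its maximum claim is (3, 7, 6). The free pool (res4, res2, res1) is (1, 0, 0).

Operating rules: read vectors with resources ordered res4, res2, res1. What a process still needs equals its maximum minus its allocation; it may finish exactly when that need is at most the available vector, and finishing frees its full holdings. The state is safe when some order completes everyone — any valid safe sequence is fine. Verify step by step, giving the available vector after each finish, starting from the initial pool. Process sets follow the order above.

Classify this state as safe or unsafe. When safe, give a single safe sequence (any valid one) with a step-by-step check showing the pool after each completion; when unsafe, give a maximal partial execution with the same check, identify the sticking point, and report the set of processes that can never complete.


The state is UNSAFE.
Key observation: P6, P3 can finish, but then (4, 4, 3) is all there is, and the blocked group's res2 demands exceed it.
A maximal execution: P6, P3 — then nothing else fits. Walking it through:
  pool = (1, 0, 0)
  run P6 (needs (1, 0, 0), free (1, 0, 0)); after release of (2, 2, 3) the pool is (3, 2, 3)
  run P3 (needs (1, 1, 2), free (3, 2, 3)); after release of (1, 2, 0) the pool is (4, 4, 3)
  P0 cannot run: need (4, 6, 6) vs free (4, 4, 3) (insufficient res2 and res1)
  P2 cannot run: need (3, 6, 3) vs free (4, 4, 3) (insufficient res2)
  P5 cannot run: need (3, 6, 6) vs free (4, 4, 3) (insufficient res2 and res1)
Permanently blocked: P0, P2 and P5.


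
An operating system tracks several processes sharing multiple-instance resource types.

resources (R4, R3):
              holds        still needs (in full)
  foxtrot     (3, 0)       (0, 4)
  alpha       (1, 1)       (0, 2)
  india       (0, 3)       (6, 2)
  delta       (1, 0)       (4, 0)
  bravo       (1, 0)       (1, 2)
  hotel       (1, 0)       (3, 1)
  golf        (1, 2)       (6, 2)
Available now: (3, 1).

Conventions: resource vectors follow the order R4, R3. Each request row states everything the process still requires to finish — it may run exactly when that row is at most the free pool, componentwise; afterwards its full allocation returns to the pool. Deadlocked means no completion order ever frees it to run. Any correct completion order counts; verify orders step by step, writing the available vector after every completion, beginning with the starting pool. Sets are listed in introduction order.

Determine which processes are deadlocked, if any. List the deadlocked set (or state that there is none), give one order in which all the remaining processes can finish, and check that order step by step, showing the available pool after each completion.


Deadlocked: foxtrot, alpha, india, bravo and golf.
Key observation: after hotel, delta complete, (5, 1) is the best the pool ever gets, yet each leftover process wants more R3.
One completion order for the rest: hotel, delta. Check, step by step:
  pool = (3, 1)
  hotel needs (3, 1) <= (3, 1) -> finishes; pool += (1, 0) = (4, 1)
  delta needs (4, 0) <= (4, 1) -> finishes; pool += (1, 0) = (5, 1)
None of the blocked processes ever fits:
  foxtrot still needs (0, 4) but only (5, 1) is free — short on R3
  alpha still needs (0, 2) but only (5, 1) is free — short on R3
  india still needs (6, 2) but only (5, 1) is free — short on R4 and R3
  bravo still needs (1, 2) but only (5, 1) is free — short on R3
  golf still needs (6, 2) but only (5, 1) is free — short on R4 and R3


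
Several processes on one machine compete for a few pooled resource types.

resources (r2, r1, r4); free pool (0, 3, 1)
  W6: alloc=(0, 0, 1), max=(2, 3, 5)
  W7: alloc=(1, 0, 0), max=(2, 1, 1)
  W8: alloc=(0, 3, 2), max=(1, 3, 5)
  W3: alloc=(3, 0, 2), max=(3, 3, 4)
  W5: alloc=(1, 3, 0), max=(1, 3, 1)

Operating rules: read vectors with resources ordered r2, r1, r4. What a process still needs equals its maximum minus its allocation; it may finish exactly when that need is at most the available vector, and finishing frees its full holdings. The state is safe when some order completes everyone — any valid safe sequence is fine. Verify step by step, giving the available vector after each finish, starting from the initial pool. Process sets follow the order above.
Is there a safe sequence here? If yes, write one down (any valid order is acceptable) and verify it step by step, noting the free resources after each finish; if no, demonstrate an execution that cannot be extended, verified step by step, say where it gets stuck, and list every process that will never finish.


UNSAFE.
Key observation: once W5, W7 finish, the pool peaks at (2, 6, 1) — and every remaining process still needs more r4 than that.
Going as far as possible: W5, W7; after that, nothing fits. Check, step by step:
  pool = (0, 3, 1)
  run W5 (needs (0, 0, 1), free (0, 3, 1)); after release of (1, 3, 0) the pool is (1, 6, 1)
  run W7 (needs (1, 1, 1), free (1, 6, 1)); after release of (1, 0, 0) the pool is (2, 6, 1)
  blocked: W6 wants (2, 3, 4), pool (2, 6, 1) — not enough r4
  blocked: W8 wants (1, 0, 3), pool (2, 6, 1) — not enough r4
  blocked: W3 wants (0, 3, 2), pool (2, 6, 1) — not enough r4
Never able to finish: W6, W8 and W3.


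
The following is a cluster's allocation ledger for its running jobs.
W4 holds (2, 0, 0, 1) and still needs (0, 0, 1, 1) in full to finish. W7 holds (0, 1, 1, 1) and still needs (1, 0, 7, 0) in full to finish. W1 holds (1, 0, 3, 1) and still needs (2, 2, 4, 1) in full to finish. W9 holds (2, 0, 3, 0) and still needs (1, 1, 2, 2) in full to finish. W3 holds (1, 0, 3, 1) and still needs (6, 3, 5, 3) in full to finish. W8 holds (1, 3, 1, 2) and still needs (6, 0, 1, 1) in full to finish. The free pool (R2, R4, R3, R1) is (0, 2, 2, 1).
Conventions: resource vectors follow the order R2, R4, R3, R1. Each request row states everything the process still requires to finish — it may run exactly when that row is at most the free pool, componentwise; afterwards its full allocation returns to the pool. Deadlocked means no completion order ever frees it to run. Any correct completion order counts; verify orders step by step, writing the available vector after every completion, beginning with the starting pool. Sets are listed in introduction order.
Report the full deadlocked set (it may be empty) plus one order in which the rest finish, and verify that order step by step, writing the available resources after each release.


The deadlocked set is W3 and W8.
Key observation: even finishing W4, W9, W1, W7 leaves just (5, 3, 9, 4) free — too little R2 for any of the remaining processes.
A valid finishing order for the others: W4, W9, W1, W7. Check, step by step:
  pool = (0, 2, 2, 1)
  run W4 (needs (0, 0, 1, 1), free (0, 2, 2, 1)); after release of (2, 0, 0, 1) the pool is (2, 2, 2, 2)
  run W9 (needs (1, 1, 2, 2), free (2, 2, 2, 2)); after release of (2, 0, 3, 0) the pool is (4, 2, 5, 2)
  run W1 (needs (2, 2, 4, 1), free (4, 2, 5, 2)); after release of (1, 0, 3, 1) the pool is (5, 2, 8, 3)
  run W7 (needs (1, 0, 7, 0), free (5, 2, 8, 3)); after release of (0, 1, 1, 1) the pool is (5, 3, 9, 4)
None of the blocked processes ever fits:
  W3 cannot run: need (6, 3, 5, 3) vs free (5, 3, 9, 4) (insufficient R2)
  W8 cannot run: need (6, 0, 1, 1) vs free (5, 3, 9, 4) (insufficient R2)


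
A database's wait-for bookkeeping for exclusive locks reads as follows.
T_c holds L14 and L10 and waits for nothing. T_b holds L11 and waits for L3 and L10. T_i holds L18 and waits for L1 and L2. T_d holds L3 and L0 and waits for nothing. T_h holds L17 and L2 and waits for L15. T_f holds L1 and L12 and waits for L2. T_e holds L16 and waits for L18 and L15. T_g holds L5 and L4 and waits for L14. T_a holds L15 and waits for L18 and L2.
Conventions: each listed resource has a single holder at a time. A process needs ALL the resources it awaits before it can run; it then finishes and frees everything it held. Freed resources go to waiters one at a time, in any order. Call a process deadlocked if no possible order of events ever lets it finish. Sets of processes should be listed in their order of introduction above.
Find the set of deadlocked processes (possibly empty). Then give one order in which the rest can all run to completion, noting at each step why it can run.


Deadlocked set: T_i, T_h, T_f, T_e and T_a.
Key observation: the wait chain closes on itself along T_i -> T_h -> T_a -> T_i; T_f is caught in further circular waits and T_e waits into the deadlock from upstream.
One completion order for the rest: T_d, T_c, T_b, T_g.
Step-by-step check:
  run T_d (it waits on nothing); releases L3 and L0
  run T_c (it waits on nothing); releases L14 and L10
  T_b: everything it awaited (L3 and L10) is free; runs, freeing L11
  T_g: everything it awaited (L14) is free; runs, freeing L5 and L4


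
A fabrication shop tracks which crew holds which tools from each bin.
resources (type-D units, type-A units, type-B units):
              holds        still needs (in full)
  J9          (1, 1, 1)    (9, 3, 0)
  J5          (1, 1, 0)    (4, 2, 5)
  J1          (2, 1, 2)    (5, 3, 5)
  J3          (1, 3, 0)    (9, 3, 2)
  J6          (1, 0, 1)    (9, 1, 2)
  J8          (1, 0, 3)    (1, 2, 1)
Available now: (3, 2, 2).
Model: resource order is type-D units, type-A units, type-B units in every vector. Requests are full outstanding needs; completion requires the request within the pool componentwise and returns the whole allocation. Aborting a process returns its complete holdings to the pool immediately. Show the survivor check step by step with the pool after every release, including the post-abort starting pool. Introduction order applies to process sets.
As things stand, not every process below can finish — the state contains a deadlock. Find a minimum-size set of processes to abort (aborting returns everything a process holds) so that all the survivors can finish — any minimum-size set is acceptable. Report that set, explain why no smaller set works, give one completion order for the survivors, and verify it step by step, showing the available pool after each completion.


The answer: abort J3 and J6.
Key observation: no ordering could ever have run J9 before the abort of J3 and J6; with (2, 3, 1) back in the pool it fits at step 4.
Why nothing smaller works — every single abort fails: J9 alone leaves J3 blocked (short on type-D units); J5 alone leaves J9 blocked (short on type-D units); J1 alone leaves J9 blocked (short on type-D units); J3 alone leaves J9 blocked (short on type-D units); J6 alone leaves J9 blocked (short on type-D units); J8 alone leaves J9 blocked (short on type-D units).
One survivor order: J8, J5, J1, J9. Walking it through (post-abort pool first):
  pool = (5, 5, 3)
  run J8 (needs (1, 2, 1), free (5, 5, 3)); after release of (1, 0, 3) the pool is (6, 5, 6)
  run J5 (needs (4, 2, 5), free (6, 5, 6)); after release of (1, 1, 0) the pool is (7, 6, 6)
  run J1 (needs (5, 3, 5), free (7, 6, 6)); after release of (2, 1, 2) the pool is (9, 7, 8)
  run J9 (needs (9, 3, 0), free (9, 7, 8)); after release of (1, 1, 1) the pool is (10, 8, 9)


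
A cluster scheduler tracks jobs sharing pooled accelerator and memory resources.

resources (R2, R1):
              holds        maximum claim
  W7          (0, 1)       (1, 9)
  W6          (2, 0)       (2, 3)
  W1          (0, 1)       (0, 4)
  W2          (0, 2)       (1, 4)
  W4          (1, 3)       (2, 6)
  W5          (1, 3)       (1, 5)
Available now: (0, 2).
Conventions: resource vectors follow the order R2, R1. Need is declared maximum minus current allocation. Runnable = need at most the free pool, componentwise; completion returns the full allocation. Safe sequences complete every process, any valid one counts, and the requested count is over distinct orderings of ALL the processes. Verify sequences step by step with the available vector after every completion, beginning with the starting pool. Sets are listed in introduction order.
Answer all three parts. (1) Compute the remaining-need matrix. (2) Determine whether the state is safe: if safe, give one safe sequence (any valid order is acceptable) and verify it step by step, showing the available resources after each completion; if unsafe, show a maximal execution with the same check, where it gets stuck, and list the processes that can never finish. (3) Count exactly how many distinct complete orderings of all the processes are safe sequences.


(1) Remaining need (order R2, R1):
  W7: (1, 8)
  W6: (0, 3)
  W1: (0, 3)
  W2: (1, 2)
  W4: (1, 3)
  W5: (0, 2)
(2) The state is SAFE; one workable sequence: W5, W2, W6, W4, W7, W1.
Key observation: the first exact fit in this order is W5 — it needs (0, 2) with (0, 2) free, meeting a requested resource to the last unit.
Check, step by step:
  pool = (0, 2)
  W5 needs (0, 2) <= (0, 2) -> finishes; pool += (1, 3) = (1, 5)
  W2 needs (1, 2) <= (1, 5) -> finishes; pool += (0, 2) = (1, 7)
  W6 needs (0, 3) <= (1, 7) -> finishes; pool += (2, 0) = (3, 7)
  W4 needs (1, 3) <= (3, 7) -> finishes; pool += (1, 3) = (4, 10)
  W7 needs (1, 8) <= (4, 10) -> finishes; pool += (0, 1) = (4, 11)
  W1 needs (0, 3) <= (4, 11) -> finishes; pool += (0, 1) = (4, 12)
(3) Precisely 70 of the possible complete orderings are safe sequences.


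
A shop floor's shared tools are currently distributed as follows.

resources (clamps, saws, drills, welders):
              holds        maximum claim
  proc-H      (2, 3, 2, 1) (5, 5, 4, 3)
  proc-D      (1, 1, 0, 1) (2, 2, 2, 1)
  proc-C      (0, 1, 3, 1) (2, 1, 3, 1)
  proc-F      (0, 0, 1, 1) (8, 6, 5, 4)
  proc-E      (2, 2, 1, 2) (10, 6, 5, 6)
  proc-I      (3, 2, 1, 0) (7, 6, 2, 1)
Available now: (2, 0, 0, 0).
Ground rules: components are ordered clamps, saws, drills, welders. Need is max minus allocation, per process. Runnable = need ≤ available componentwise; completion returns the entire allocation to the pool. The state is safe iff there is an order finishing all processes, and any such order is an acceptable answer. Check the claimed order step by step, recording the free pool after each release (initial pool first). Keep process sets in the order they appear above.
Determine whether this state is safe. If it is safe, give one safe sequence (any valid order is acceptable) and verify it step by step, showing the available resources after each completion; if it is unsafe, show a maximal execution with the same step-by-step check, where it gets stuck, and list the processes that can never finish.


SAFE, for example via the order proc-C, proc-D, proc-H, proc-I, proc-F, proc-E.
Key observation: proc-C is the earliest step where a requested resource binds exactly: need (2, 0, 0, 0), pool (2, 0, 0, 0) at its turn.
Verifying each step:
  pool = (2, 0, 0, 0)
  proc-C needs (2, 0, 0, 0) <= (2, 0, 0, 0) -> finishes; pool += (0, 1, 3, 1) = (2, 1, 3, 1)
  proc-D needs (1, 1, 2, 0) <= (2, 1, 3, 1) -> finishes; pool += (1, 1, 0, 1) = (3, 2, 3, 2)
  proc-H needs (3, 2, 2, 2) <= (3, 2, 3, 2) -> finishes; pool += (2, 3, 2, 1) = (5, 5, 5, 3)
  proc-I needs (4, 4, 1, 1) <= (5, 5, 5, 3) -> finishes; pool += (3, 2, 1, 0) = (8, 7, 6, 3)
  proc-F needs (8, 6, 4, 3) <= (8, 7, 6, 3) -> finishes; pool += (0, 0, 1, 1) = (8, 7, 7, 4)
  proc-E needs (8, 4, 4, 4) <= (8, 7, 7, 4) -> finishes; pool += (2, 2, 1, 2) = (10, 9, 8, 6)
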